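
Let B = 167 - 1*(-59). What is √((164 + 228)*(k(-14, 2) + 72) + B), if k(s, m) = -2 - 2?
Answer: √26882 ≈ 163.96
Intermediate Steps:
k(s, m) = -4
B = 226 (B = 167 + 59 = 226)
√((164 + 228)*(k(-14, 2) + 72) + B) = √((164 + 228)*(-4 + 72) + 226) = √(392*68 + 226) = √(26656 + 226) = √26882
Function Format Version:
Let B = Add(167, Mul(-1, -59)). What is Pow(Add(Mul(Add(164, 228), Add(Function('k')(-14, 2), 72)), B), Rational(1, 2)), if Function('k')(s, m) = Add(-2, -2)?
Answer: Pow(26882, Rational(1, 2)) ≈ 163.96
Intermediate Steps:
Function('k')(s, m) = -4
B = 226 (B = Add(167, 59) = 226)
Pow(Add(Mul(Add(164, 228), Add(Function('k')(-14, 2), 72)), B), Rational(1, 2)) = Pow(Add(Mul(Add(164, 228), Add(-4, 72)), 226), Rational(1, 2)) = Pow(Add(Mul(392, 68), 226), Rational(1, 2)) = Pow(Add(26656, 226), Rational(1, 2)) = Pow(26882, Rational(1, 2))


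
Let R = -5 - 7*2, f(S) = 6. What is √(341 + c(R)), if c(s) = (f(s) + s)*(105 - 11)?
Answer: I*√881 ≈ 29.682*I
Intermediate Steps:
R = -19 (R = -5 - 14 = -19)
c(s) = 564 + 94*s (c(s) = (6 + s)*(105 - 11) = (6 + s)*94 = 564 + 94*s)
√(341 + c(R)) = √(341 + (564 + 94*(-19))) = √(341 + (564 - 1786)) = √(341 - 1222) = √(-881) = I*√881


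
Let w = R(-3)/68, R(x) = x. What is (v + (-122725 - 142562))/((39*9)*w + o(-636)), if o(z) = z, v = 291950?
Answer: -1813084/44301 ≈ -40.926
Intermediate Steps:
w = -3/68 ≈ -0.044118
(v + (-122725 - 142562))/((39*9)*w + o(-636)) = (291950 + (-122725 - 142562))/((39*9)*(-3/68) - 636) = (291950 - 265287)/(351*(-3/68) - 636) = 26663/(-1053/68 - 636) = 26663/(-44301/68) = 26663*(-68/44301) = -1813084/44301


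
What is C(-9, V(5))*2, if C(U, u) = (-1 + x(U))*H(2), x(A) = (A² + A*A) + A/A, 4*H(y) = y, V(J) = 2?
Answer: 162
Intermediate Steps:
H(y) = y/4
x(A) = 1 + 2*A² (x(A) = (A² + A²) + 1 = 2*A² + 1 = 1 + 2*A²)
C(U, u) = U² (C(U, u) = (-1 + (1 + 2*U²))*((¼)*2) = (2*U²)*(½) = U²)
C(-9, V(5))*2 = (-9)²*2 = 81*2 = 162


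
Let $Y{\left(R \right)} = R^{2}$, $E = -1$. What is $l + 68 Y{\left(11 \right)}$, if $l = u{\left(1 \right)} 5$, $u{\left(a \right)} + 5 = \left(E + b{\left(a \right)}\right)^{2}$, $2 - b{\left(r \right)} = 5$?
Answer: $8283$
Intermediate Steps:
$b{\left(r \right)} = -3$ ($b{\left(r \right)} = 2 - 5 = -3$)
$u{\left(a \right)} = 11$ ($u{\left(a \right)} = -5 + \left(-1 - 3\right)^{2} = -5 + \left(-4\right)^{2} = -5 + 16 = 11$)
$l = 55$ ($l = 11 \cdot 5 = 55$)
$l + 68 Y{\left(11 \right)} = 55 + 68 \cdot 11^{2} = 55 + 68 \cdot 121 = 55 + 8228 = 8283$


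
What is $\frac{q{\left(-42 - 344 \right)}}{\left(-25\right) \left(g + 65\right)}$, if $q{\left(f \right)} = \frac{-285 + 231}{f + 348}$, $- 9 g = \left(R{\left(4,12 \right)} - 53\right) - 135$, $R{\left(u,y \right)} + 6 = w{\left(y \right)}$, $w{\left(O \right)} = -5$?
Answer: $- \frac{243}{372400} \approx -0.00065252$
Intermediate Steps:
$R{\left(u,y \right)} = -11$ ($R{\left(u,y \right)} = -6 - 5 = -11$)
$g = \frac{199}{9}$ ($g = - \frac{\left(-11 - 53\right) - 135}{9} = - \frac{-64 - 135}{9} = \left(- \frac{1}{9}\right) \left(-199\right) = \frac{199}{9} \approx 22.111$)
$q{\left(f \right)} = - \frac{54}{348 + f}$
$\frac{q{\left(-42 - 344 \right)}}{\left(-25\right) \left(g + 65\right)} = \frac{\left(-54\right) \frac{1}{348 - 386}}{\left(-25\right) \left(\frac{199}{9} + 65\right)} = \frac{\left(-54\right) \frac{1}{348 - 386}}{\left(-25\right) \frac{784}{9}} = \frac{\left(-54\right) \frac{1}{-38}}{- \frac{19600}{9}} = \left(-54\right) \left(- \frac{1}{38}\right) \left(- \frac{9}{19600}\right) = \frac{27}{19} \left(- \frac{9}{19600}\right) = - \frac{243}{372400}$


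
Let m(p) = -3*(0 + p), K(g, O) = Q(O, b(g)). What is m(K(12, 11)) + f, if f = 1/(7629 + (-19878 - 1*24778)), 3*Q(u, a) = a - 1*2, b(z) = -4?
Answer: 222161/37027 ≈ 6.0000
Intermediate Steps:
Q(u, a) = -2/3 + a/3 (Q(u, a) = (a - 1*2)/3 = (a - 2)/3 = (-2 + a)/3 = -2/3 + a/3)
K(g, O) = -2 (K(g, O) = -2/3 + (1/3)*(-4) = -2/3 - 4/3 = -2)
f = -1/37027 (f = 1/(7629 + (-19878 - 24778)) = 1/(7629 - 44656) = 1/(-37027) = -1/37027 ≈ -2.7007e-5)
m(p) = -3*p
m(K(12, 11)) + f = -3*(-2) - 1/37027 = 6 - 1/37027 = 222161/37027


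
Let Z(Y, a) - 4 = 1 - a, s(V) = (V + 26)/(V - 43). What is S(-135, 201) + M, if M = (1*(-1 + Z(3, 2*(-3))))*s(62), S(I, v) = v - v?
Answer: 880/19 ≈ 46.316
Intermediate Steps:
s(V) = (26 + V)/(-43 + V)
Z(Y, a) = 5 - a (Z(Y, a) = 4 + (1 - a) = 5 - a)
S(I, v) = 0
M = 880/19 (M = (1*(-1 + (5 - 2*(-3))))*((26 + 62)/(-43 + 62)) = (1*(-1 + (5 - 1*(-6))))*(88/19) = (1*(-1 + (5 + 6)))*((1/19)*88) = (1*(-1 + 11))*(88/19) = (1*10)*(88/19) = 10*(88/19) = 880/19 ≈ 46.316)
S(-135, 201) + M = 0 + 880/19 = 880/19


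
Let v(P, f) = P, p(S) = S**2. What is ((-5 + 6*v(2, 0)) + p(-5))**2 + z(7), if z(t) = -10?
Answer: 1014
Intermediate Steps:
((-5 + 6*v(2, 0)) + p(-5))**2 + z(7) = ((-5 + 6*2) + (-5)**2)**2 - 10 = ((-5 + 12) + 25)**2 - 10 = (7 + 25)**2 - 10 = 32**2 - 10 = 1024 - 10 = 1014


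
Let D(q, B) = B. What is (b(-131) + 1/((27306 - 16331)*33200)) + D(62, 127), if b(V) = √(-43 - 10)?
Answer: 46274990001/364370000 + I*√53 ≈ 127.0 + 7.2801*I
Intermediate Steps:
b(V) = I*√53 (b(V) = √(-53) = I*√53)
(b(-131) + 1/((27306 - 16331)*33200)) + D(62, 127) = (I*√53 + 1/((27306 - 16331)*33200)) + 127 = (I*√53 + (1/33200)/10975) + 127 = (I*√53 + (1/10975)*(1/33200)) + 127 = (I*√53 + 1/364370000) + 127 = (1/364370000 + I*√53) + 127 = 46274990001/364370000 + I*√53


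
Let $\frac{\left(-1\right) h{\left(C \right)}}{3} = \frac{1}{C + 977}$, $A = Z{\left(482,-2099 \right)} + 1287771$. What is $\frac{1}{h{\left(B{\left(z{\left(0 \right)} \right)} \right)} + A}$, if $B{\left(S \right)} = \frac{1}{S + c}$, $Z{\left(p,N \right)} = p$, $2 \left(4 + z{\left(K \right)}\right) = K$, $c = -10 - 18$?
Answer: $\frac{10421}{13424884481} \approx 7.7624 \cdot 10^{-7}$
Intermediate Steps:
$c = -28$
$z{\left(K \right)} = -4 + \frac{K}{2}$
$B{\left(S \right)} = \frac{1}{-28 + S}$ ($B{\left(S \right)} = \frac{1}{S - 28} = \frac{1}{-28 + S}$)
$A = 1288253$ ($A = 482 + 1287771 = 1288253$)
$h{\left(C \right)} = - \frac{3}{977 + C}$ ($h{\left(C \right)} = - \frac{3}{C + 977} = - \frac{3}{977 + C}$)
$\frac{1}{h{\left(B{\left(z{\left(0 \right)} \right)} \right)} + A} = \frac{1}{- \frac{3}{977 + \frac{1}{-28 + \left(-4 + \frac{1}{2} \cdot 0\right)}} + 1288253} = \frac{1}{- \frac{3}{977 + \frac{1}{-28 + \left(-4 + 0\right)}} + 1288253} = \frac{1}{- \frac{3}{977 + \frac{1}{-28 - 4}} + 1288253} = \frac{1}{- \frac{3}{977 + \frac{1}{-32}} + 1288253} = \frac{1}{- \frac{3}{977 - \frac{1}{32}} + 1288253} = \frac{1}{- \frac{3}{\frac{31263}{32}} + 1288253} = \frac{1}{\left(-3\right) \frac{32}{31263} + 1288253} = \frac{1}{- \frac{32}{10421} + 1288253} = \frac{1}{\frac{13424884481}{10421}} = \frac{10421}{13424884481}$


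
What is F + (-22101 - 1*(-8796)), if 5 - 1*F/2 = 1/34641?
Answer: -460552097/34641 ≈ -13295.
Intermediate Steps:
F = 346408/34641 (F = 10 - 2/34641 = 346408/34641 ≈ 9.9999)
F + (-22101 - 1*(-8796)) = 346408/34641 + (-22101 - 1*(-8796)) = 346408/34641 + (-22101 + 8796) = 346408/34641 - 13305 = -460552097/34641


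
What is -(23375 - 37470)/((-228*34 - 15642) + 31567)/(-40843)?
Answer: -14095/333809839 ≈ -4.2225e-5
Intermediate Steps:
-(23375 - 37470)/((-228*34 - 15642) + 31567)/(-40843) = -(-14095/((-7752 - 15642) + 31567))*(-1)/40843 = -(-14095/(-23394 + 31567))*(-1)/40843 = -(-14095/8173)*(-1)/40843 = -(-14095*1/8173)*(-1)/40843 = -(-14095)*(-1)/(8173*40843) = -1*14095/333809839 = -14095/333809839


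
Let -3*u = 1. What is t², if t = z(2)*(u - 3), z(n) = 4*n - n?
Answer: 400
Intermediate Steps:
u = -⅓ (u = -⅓*1 = -⅓ ≈ -0.33333)
z(n) = 3*n
t = -20 (t = (3*2)*(-⅓ - 3) = 6*(-10/3) = -20)
t² = (-20)² = 400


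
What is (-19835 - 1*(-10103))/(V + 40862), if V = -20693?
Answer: -3244/6723 ≈ -0.48252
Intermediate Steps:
(-19835 - 1*(-10103))/(V + 40862) = (-19835 - 1*(-10103))/(-20693 + 40862) = (-19835 + 10103)/20169 = -9732*1/20169 = -3244/6723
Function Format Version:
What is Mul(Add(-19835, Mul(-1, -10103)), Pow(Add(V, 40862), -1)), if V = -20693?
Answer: Rational(-3244, 6723) ≈ -0.48252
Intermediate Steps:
Mul(Add(-19835, Mul(-1, -10103)), Pow(Add(V, 40862), -1)) = Mul(Add(-19835, Mul(-1, -10103)), Pow(Add(-20693, 40862), -1)) = Mul(Add(-19835, 10103), Pow(20169, -1)) = Mul(-9732, Rational(1, 20169)) = Rational(-3244, 6723)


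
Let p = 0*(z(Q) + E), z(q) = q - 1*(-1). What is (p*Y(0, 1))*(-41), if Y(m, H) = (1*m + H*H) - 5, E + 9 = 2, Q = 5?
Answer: 0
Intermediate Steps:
E = -7 (E = -9 + 2 = -7)
Y(m, H) = -5 + m + H² (Y(m, H) = (m + H²) - 5 = -5 + m + H²)
z(q) = 1 + q (z(q) = q + 1 = 1 + q)
p = 0 (p = 0*((1 + 5) - 7) = 0*(6 - 7) = 0*(-1) = 0)
(p*Y(0, 1))*(-41) = (0*(-5 + 0 + 1²))*(-41) = (0*(-5 + 0 + 1))*(-41) = (0*(-4))*(-41) = 0*(-41) = 0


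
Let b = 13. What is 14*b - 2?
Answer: 180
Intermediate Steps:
14*b - 2 = 14*13 - 2 = 182 - 2 = 180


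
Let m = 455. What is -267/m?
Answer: -267/455 ≈ -0.58681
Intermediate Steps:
-267/m = -267/455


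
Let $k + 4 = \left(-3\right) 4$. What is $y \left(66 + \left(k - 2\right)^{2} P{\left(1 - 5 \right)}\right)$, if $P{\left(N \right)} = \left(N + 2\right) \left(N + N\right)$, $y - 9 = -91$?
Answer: $-430500$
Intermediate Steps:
$y = -82$ ($y = 9 - 91 = -82$)
$k = -16$ ($k = -4 - 12 = -16$)
$P{\left(N \right)} = 2 N \left(2 + N\right)$ ($P{\left(N \right)} = \left(2 + N\right) 2 N = 2 N \left(2 + N\right)$)
$y \left(66 + \left(k - 2\right)^{2} P{\left(1 - 5 \right)}\right) = - 82 \left(66 + \left(-16 - 2\right)^{2} \cdot 2 \left(1 - 5\right) \left(2 + \left(1 - 5\right)\right)\right) = - 82 \left(66 + \left(-18\right)^{2} \cdot 2 \left(1 - 5\right) \left(2 + \left(1 - 5\right)\right)\right) = - 82 \left(66 + 324 \cdot 2 \left(-4\right) \left(2 - 4\right)\right) = - 82 \left(66 + 324 \cdot 2 \left(-4\right) \left(-2\right)\right) = - 82 \left(66 + 324 \cdot 16\right) = - 82 \left(66 + 5184\right) = \left(-82\right) 5250 = -430500$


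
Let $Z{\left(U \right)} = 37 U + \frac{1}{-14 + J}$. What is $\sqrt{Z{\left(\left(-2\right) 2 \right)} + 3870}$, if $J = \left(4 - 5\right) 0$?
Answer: $\frac{\sqrt{729498}}{14} \approx 61.008$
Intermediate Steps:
$J = 0$ ($J = \left(-1\right) 0 = 0$)
$Z{\left(U \right)} = - \frac{1}{14} + 37 U$ ($Z{\left(U \right)} = 37 U + \frac{1}{-14 + 0} = 37 U + \frac{1}{-14} = 37 U - \frac{1}{14} = - \frac{1}{14} + 37 U$)
$\sqrt{Z{\left(\left(-2\right) 2 \right)} + 3870} = \sqrt{\left(- \frac{1}{14} + 37 \left(\left(-2\right) 2\right)\right) + 3870} = \sqrt{\left(- \frac{1}{14} + 37 \left(-4\right)\right) + 3870} = \sqrt{\left(- \frac{1}{14} - 148\right) + 3870} = \sqrt{- \frac{2073}{14} + 3870} = \sqrt{\frac{52107}{14}} = \frac{\sqrt{729498}}{14}$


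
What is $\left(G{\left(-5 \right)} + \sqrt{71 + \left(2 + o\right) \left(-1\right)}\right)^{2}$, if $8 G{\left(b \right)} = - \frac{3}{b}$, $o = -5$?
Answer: $\frac{118409}{1600} + \frac{3 \sqrt{74}}{20} \approx 75.296$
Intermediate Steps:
$G{\left(b \right)} = - \frac{3}{8 b}$ ($G{\left(b \right)} = \frac{\left(-3\right) \frac{1}{b}}{8} = - \frac{3}{8 b}$)
$\left(G{\left(-5 \right)} + \sqrt{71 + \left(2 + o\right) \left(-1\right)}\right)^{2} = \left(- \frac{3}{8 \left(-5\right)} + \sqrt{71 + \left(2 - 5\right) \left(-1\right)}\right)^{2} = \left(\left(- \frac{3}{8}\right) \left(- \frac{1}{5}\right) + \sqrt{71 - -3}\right)^{2} = \left(\frac{3}{40} + \sqrt{71 + 3}\right)^{2} = \left(\frac{3}{40} + \sqrt{74}\right)^{2}$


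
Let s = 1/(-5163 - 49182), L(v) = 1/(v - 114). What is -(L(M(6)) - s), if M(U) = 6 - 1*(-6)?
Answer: 6027/615910 ≈ 0.0097855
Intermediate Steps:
M(U) = 12 (M(U) = 6 + 6 = 12)
L(v) = 1/(-114 + v)
s = -1/54345 (s = 1/(-54345) = -1/54345 ≈ -1.8401e-5)
-(L(M(6)) - s) = -(1/(-114 + 12) - 1*(-1/54345)) = -(1/(-102) + 1/54345) = -(-1/102 + 1/54345) = -1*(-6027/615910) = 6027/615910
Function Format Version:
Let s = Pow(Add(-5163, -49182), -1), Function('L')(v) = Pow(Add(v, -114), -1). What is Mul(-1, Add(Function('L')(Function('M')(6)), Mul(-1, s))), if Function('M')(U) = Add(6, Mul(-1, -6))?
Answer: Rational(6027, 615910) ≈ 0.0097855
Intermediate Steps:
Function('M')(U) = 12 (Function('M')(U) = Add(6, 6) = 12)
Function('L')(v) = Pow(Add(-114, v), -1)
s = Rational(-1, 54345) (s = Pow(-54345, -1) = Rational(-1, 54345) ≈ -1.8401e-5)
Mul(-1, Add(Function('L')(Function('M')(6)), Mul(-1, s))) = Mul(-1, Add(Pow(Add(-114, 12), -1), Mul(-1, Rational(-1, 54345)))) = Mul(-1, Add(Pow(-102, -1), Rational(1, 54345))) = Mul(-1, Add(Rational(-1, 102), Rational(1, 54345))) = Mul(-1, Rational(-6027, 615910)) = Rational(6027, 615910)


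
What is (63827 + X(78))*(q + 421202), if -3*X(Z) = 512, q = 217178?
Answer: 121910790220/3 ≈ 4.0637e+10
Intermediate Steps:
X(Z) = -512/3 (X(Z) = -⅓*512 = -512/3)
(63827 + X(78))*(q + 421202) = (63827 - 512/3)*(217178 + 421202) = (190969/3)*638380 = 121910790220/3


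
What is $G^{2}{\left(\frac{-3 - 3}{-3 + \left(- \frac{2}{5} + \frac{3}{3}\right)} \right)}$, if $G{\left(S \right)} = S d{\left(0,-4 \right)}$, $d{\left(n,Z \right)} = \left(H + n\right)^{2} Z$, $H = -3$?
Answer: $8100$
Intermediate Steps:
$d{\left(n,Z \right)} = Z \left(-3 + n\right)^{2}$ ($d{\left(n,Z \right)} = \left(-3 + n\right)^{2} Z = Z \left(-3 + n\right)^{2}$)
$G{\left(S \right)} = - 36 S$ ($G{\left(S \right)} = S \left(- 4 \left(-3 + 0\right)^{2}\right) = S \left(- 4 \left(-3\right)^{2}\right) = S \left(\left(-4\right) 9\right) = S \left(-36\right) = - 36 S$)
$G^{2}{\left(\frac{-3 - 3}{-3 + \left(- \frac{2}{5} + \frac{3}{3}\right)} \right)} = \left(- 36 \frac{-3 - 3}{-3 + \left(- \frac{2}{5} + \frac{3}{3}\right)}\right)^{2} = \left(- 36 \left(- \frac{6}{-3 + \left(\left(-2\right) \frac{1}{5} + 3 \cdot \frac{1}{3}\right)}\right)\right)^{2} = \left(- 36 \left(- \frac{6}{-3 + \left(- \frac{2}{5} + 1\right)}\right)\right)^{2} = \left(- 36 \left(- \frac{6}{-3 + \frac{3}{5}}\right)\right)^{2} = \left(- 36 \left(- \frac{6}{- \frac{12}{5}}\right)\right)^{2} = \left(- 36 \left(\left(-6\right) \left(- \frac{5}{12}\right)\right)\right)^{2} = \left(\left(-36\right) \frac{5}{2}\right)^{2} = \left(-90\right)^{2} = 8100$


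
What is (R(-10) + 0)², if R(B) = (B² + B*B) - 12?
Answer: 35344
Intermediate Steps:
R(B) = -12 + 2*B² (R(B) = (B² + B²) - 12 = 2*B² - 12 = -12 + 2*B²)
(R(-10) + 0)² = ((-12 + 2*(-10)²) + 0)² = ((-12 + 2*100) + 0)² = ((-12 + 200) + 0)² = (188 + 0)² = 188² = 35344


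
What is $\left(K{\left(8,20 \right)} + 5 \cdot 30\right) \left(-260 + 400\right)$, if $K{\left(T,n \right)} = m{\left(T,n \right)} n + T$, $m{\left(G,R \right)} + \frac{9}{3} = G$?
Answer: $36120$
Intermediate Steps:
$m{\left(G,R \right)} = -3 + G$
$K{\left(T,n \right)} = T + n \left(-3 + T\right)$ ($K{\left(T,n \right)} = \left(-3 + T\right) n + T = n \left(-3 + T\right) + T = T + n \left(-3 + T\right)$)
$\left(K{\left(8,20 \right)} + 5 \cdot 30\right) \left(-260 + 400\right) = \left(\left(8 + 20 \left(-3 + 8\right)\right) + 5 \cdot 30\right) \left(-260 + 400\right) = \left(\left(8 + 20 \cdot 5\right) + 150\right) 140 = \left(\left(8 + 100\right) + 150\right) 140 = \left(108 + 150\right) 140 = 258 \cdot 140 = 36120$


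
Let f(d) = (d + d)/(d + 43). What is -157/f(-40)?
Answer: 471/80 ≈ 5.8875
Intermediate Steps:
f(d) = 2*d/(43 + d) (f(d) = (2*d)/(43 + d) = 2*d/(43 + d))
-157/f(-40) = -157/(2*(-40)/(43 - 40)) = -157/(2*(-40)/3) = -157/(2*(-40)*(⅓)) = -157/(-80/3) = -157*(-3/80) = 471/80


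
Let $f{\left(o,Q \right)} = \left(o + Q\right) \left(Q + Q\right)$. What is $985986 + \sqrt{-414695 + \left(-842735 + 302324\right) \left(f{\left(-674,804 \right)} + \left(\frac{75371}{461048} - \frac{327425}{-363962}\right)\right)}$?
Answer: $985986 + \frac{i \sqrt{198811621736500587194581297301702}}{41950988044} \approx 9.8599 \cdot 10^{5} + 3.3611 \cdot 10^{5} i$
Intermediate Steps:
$f{\left(o,Q \right)} = 2 Q \left(Q + o\right)$ ($f{\left(o,Q \right)} = \left(Q + o\right) 2 Q = 2 Q \left(Q + o\right)$)
$985986 + \sqrt{-414695 + \left(-842735 + 302324\right) \left(f{\left(-674,804 \right)} + \left(\frac{75371}{461048} - \frac{327425}{-363962}\right)\right)} = 985986 + \sqrt{-414695 + \left(-842735 + 302324\right) \left(2 \cdot 804 \left(804 - 674\right) + \left(\frac{75371}{461048} - \frac{327425}{-363962}\right)\right)} = 985986 + \sqrt{-414695 - 540411 \left(2 \cdot 804 \cdot 130 + \left(75371 \cdot \frac{1}{461048} - - \frac{327425}{363962}\right)\right)} = 985986 + \sqrt{-414695 - 540411 \left(209040 + \left(\frac{75371}{461048} + \frac{327425}{363962}\right)\right)} = 985986 + \sqrt{-414695 - 540411 \left(209040 + \frac{89195410651}{83901976088}\right)} = 985986 + \sqrt{-414695 - \frac{9478245981348716116281}{83901976088}} = 985986 + \sqrt{- \frac{9478280775078689929441}{83901976088}} = 985986 + \frac{i \sqrt{198811621736500587194581297301702}}{41950988044}$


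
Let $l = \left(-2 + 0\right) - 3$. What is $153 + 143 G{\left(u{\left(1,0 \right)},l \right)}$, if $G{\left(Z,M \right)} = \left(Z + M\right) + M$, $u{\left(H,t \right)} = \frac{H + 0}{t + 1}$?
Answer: $-1134$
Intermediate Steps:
$u{\left(H,t \right)} = \frac{H}{1 + t}$
$l = -5$ ($l = -2 - 3 = -5$)
$G{\left(Z,M \right)} = Z + 2 M$ ($G{\left(Z,M \right)} = \left(M + Z\right) + M = Z + 2 M$)
$153 + 143 G{\left(u{\left(1,0 \right)},l \right)} = 153 + 143 \left(1 \frac{1}{1 + 0} + 2 \left(-5\right)\right) = 153 + 143 \left(1 \cdot 1^{-1} - 10\right) = 153 + 143 \left(1 \cdot 1 - 10\right) = 153 + 143 \left(1 - 10\right) = 153 + 143 \left(-9\right) = 153 - 1287 = -1134$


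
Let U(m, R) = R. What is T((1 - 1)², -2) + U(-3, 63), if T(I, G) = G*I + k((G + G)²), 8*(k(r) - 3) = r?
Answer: 68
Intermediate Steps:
k(r) = 3 + r/8
T(I, G) = 3 + G²/2 + G*I (T(I, G) = G*I + (3 + (G + G)²/8) = G*I + (3 + (2*G)²/8) = G*I + (3 + (4*G²)/8) = G*I + (3 + G²/2) = 3 + G²/2 + G*I)
T((1 - 1)², -2) + U(-3, 63) = (3 + (½)*(-2)² - 2*(1 - 1)²) + 63 = (3 + (½)*4 - 2*0²) + 63 = (3 + 2 - 2*0) + 63 = (3 + 2 + 0) + 63 = 5 + 63 = 68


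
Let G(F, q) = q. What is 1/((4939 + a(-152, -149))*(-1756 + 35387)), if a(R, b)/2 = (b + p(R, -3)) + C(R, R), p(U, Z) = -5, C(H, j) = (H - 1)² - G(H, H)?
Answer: 1/1740505143 ≈ 5.7455e-10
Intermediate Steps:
C(H, j) = (-1 + H)² - H (C(H, j) = (H - 1)² - H = (-1 + H)² - H)
a(R, b) = -10 - 2*R + 2*b + 2*(-1 + R)² (a(R, b) = 2*((b - 5) + ((-1 + R)² - R)) = 2*((-5 + b) + ((-1 + R)² - R)) = 2*(-5 + b + (-1 + R)² - R) = -10 - 2*R + 2*b + 2*(-1 + R)²)
1/((4939 + a(-152, -149))*(-1756 + 35387)) = 1/((4939 + (-10 - 2*(-152) + 2*(-149) + 2*(-1 - 152)²))*(-1756 + 35387)) = 1/((4939 + (-10 + 304 - 298 + 2*(-153)²))*33631) = 1/((4939 + (-10 + 304 - 298 + 2*23409))*33631) = 1/((4939 + (-10 + 304 - 298 + 46818))*33631) = 1/((4939 + 46814)*33631) = 1/(51753*33631) = 1/1740505143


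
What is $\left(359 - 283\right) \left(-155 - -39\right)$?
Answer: $-8816$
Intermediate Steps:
$\left(359 - 283\right) \left(-155 - -39\right) = 76 \left(-155 + \left(-99 + 138\right)\right) = 76 \left(-155 + 39\right) = 76 \left(-116\right) = -8816$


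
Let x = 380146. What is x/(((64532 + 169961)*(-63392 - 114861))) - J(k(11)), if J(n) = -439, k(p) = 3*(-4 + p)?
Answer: 18349796059885/41799080729 ≈ 439.00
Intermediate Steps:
k(p) = -12 + 3*p
x/(((64532 + 169961)*(-63392 - 114861))) - J(k(11)) = 380146/(((64532 + 169961)*(-63392 - 114861))) - 1*(-439) = 380146/((234493*(-178253))) + 439 = 380146/(-41799080729) + 439 = 380146*(-1/41799080729) + 439 = -380146/41799080729 + 439 = 18349796059885/41799080729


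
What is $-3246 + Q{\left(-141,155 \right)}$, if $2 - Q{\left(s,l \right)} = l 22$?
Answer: $-6654$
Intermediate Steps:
$Q{\left(s,l \right)} = 2 - 22 l$ ($Q{\left(s,l \right)} = 2 - l 22 = 2 - 22 l$)
$-3246 + Q{\left(-141,155 \right)} = -3246 + \left(2 - 3410\right) = -3246 - 3408 = -6654$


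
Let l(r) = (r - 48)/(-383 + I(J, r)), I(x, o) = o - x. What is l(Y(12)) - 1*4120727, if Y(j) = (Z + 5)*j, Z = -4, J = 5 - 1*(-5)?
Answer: -523332317/127 ≈ -4.1207e+6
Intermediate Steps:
J = 10 (J = 5 + 5 = 10)
Y(j) = j (Y(j) = (-4 + 5)*j = 1*j = j)
l(r) = (-48 + r)/(-393 + r) (l(r) = (r - 48)/(-383 + (r - 1*10)) = (-48 + r)/(-383 + (r - 10)) = (-48 + r)/(-383 + (-10 + r)) = (-48 + r)/(-393 + r))
l(Y(12)) - 1*4120727 = (-48 + 12)/(-393 + 12) - 1*4120727 = -36/(-381) - 4120727 = -1/381*(-36) - 4120727 = 12/127 - 4120727 = -523332317/127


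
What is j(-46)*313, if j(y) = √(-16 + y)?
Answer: 313*I*√62 ≈ 2464.6*I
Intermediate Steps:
j(-46)*313 = √(-16 - 46)*313 = √(-62)*313 = (I*√62)*313 = 313*I*√62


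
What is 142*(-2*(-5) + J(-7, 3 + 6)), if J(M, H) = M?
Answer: 426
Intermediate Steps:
142*(-2*(-5) + J(-7, 3 + 6)) = 142*(-2*(-5) - 7) = 142*(10 - 7) = 142*3 = 426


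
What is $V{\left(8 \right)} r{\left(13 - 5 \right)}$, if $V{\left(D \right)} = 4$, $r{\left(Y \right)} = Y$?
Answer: $32$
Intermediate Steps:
$V{\left(8 \right)} r{\left(13 - 5 \right)} = 4 \left(13 - 5\right) = 4 \cdot 8 = 32$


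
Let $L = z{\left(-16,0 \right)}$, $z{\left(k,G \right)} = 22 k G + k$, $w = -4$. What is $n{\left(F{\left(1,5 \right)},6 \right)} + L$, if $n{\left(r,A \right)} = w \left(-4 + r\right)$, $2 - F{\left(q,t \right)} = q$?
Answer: $-4$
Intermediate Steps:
$z{\left(k,G \right)} = k + 22 G k$ ($z{\left(k,G \right)} = 22 G k + k = k + 22 G k$)
$F{\left(q,t \right)} = 2 - q$
$L = -16$ ($L = - 16 \left(1 + 22 \cdot 0\right) = - 16 \left(1 + 0\right) = \left(-16\right) 1 = -16$)
$n{\left(r,A \right)} = 16 - 4 r$ ($n{\left(r,A \right)} = - 4 \left(-4 + r\right) = 16 - 4 r$)
$n{\left(F{\left(1,5 \right)},6 \right)} + L = \left(16 - 4 \left(2 - 1\right)\right) - 16 = \left(16 - 4\right) - 16 = 12 - 16 = -4$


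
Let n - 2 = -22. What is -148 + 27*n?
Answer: -688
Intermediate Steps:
n = -20 (n = 2 - 22 = -20)
-148 + 27*n = -148 + 27*(-20) = -148 - 540 = -688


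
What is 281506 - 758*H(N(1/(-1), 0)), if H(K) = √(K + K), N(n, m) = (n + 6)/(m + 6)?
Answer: 281506 - 758*√15/3 ≈ 2.8053e+5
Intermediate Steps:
N(n, m) = (6 + n)/(6 + m)
H(K) = √2*√K (H(K) = √(2*K) = √2*√K)
281506 - 758*H(N(1/(-1), 0)) = 281506 - 758*√2*√((6 + 1/(-1))/(6 + 0)) = 281506 - 758*√2*√((6 - 1)/6) = 281506 - 758*√2*√((⅙)*5) = 281506 - 758*√2*√(⅚) = 281506 - 758*√2*(√30/6) = 281506 - 758*√15/3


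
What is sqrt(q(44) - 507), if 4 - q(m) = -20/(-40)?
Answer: I*sqrt(2014)/2 ≈ 22.439*I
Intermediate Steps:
q(m) = 7/2 (q(m) = 4 - (-20)/(-40) = 4 - (-20)*(-1)/40 = 4 - 1*1/2 = 4 - 1/2 = 7/2)
sqrt(q(44) - 507) = sqrt(7/2 - 507) = sqrt(-1007/2) = I*sqrt(2014)/2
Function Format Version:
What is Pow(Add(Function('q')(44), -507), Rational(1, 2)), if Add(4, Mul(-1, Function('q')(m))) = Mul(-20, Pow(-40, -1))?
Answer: Mul(Rational(1, 2), I, Pow(2014, Rational(1, 2))) ≈ Mul(22.439, I)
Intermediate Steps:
Function('q')(m) = Rational(7, 2) (Function('q')(m) = Add(4, Mul(-1, Mul(-20, Pow(-40, -1)))) = Add(4, Mul(-1, Mul(-20, Rational(-1, 40)))) = Add(4, Mul(-1, Rational(1, 2))) = Add(4, Rational(-1, 2)) = Rational(7, 2))
Pow(Add(Function('q')(44), -507), Rational(1, 2)) = Pow(Add(Rational(7, 2), -507), Rational(1, 2)) = Pow(Rational(-1007, 2), Rational(1, 2)) = Mul(Rational(1, 2), I, Pow(2014, Rational(1, 2)))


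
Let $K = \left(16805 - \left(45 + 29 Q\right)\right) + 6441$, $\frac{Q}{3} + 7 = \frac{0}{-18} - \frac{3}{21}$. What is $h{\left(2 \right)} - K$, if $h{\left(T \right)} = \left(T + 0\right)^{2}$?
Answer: $- \frac{166729}{7} \approx -23818.0$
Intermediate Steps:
$Q = - \frac{150}{7}$ ($Q = -21 + 3 \left(\frac{0}{-18} - \frac{3}{21}\right) = -21 + 3 \left(0 \left(- \frac{1}{18}\right) - \frac{1}{7}\right) = -21 + 3 \left(0 - \frac{1}{7}\right) = -21 + 3 \left(- \frac{1}{7}\right) = -21 - \frac{3}{7} = - \frac{150}{7} \approx -21.429$)
$h{\left(T \right)} = T^{2}$
$K = \frac{166757}{7}$ ($K = \left(16805 - - \frac{4035}{7}\right) + 6441 = \left(16805 + \left(-45 + \frac{4350}{7}\right)\right) + 6441 = \left(16805 + \frac{4035}{7}\right) + 6441 = \frac{121670}{7} + 6441 = \frac{166757}{7} \approx 23822.0$)
$h{\left(2 \right)} - K = 2^{2} - \frac{166757}{7} = 4 - \frac{166757}{7} = - \frac{166729}{7}$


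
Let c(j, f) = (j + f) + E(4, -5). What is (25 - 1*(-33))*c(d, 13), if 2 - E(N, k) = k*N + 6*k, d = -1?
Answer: 3712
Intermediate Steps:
E(N, k) = 2 - 6*k - N*k (E(N, k) = 2 - (k*N + 6*k) = 2 - (N*k + 6*k) = 2 - (6*k + N*k) = 2 + (-6*k - N*k) = 2 - 6*k - N*k)
c(j, f) = 52 + f + j (c(j, f) = (j + f) + (2 - 6*(-5) - 1*4*(-5)) = (f + j) + (2 + 30 + 20) = (f + j) + 52 = 52 + f + j)
(25 - 1*(-33))*c(d, 13) = (25 - 1*(-33))*(52 + 13 - 1) = (25 + 33)*64 = 58*64 = 3712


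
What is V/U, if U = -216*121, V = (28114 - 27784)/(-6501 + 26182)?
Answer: -5/7793676 ≈ -6.4155e-7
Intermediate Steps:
V = 330/19681 ≈ 0.016767
U = -26136
V/U = (330/19681)/(-26136) = (330/19681)*(-1/26136) = -5/7793676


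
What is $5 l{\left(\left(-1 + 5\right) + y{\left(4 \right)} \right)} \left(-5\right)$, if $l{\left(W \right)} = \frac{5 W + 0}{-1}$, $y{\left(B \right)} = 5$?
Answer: $1125$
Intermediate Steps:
$l{\left(W \right)} = - 5 W$ ($l{\left(W \right)} = 5 W \left(-1\right) = - 5 W$)
$5 l{\left(\left(-1 + 5\right) + y{\left(4 \right)} \right)} \left(-5\right) = 5 \left(- 5 \left(\left(-1 + 5\right) + 5\right)\right) \left(-5\right) = 5 \left(- 5 \left(4 + 5\right)\right) \left(-5\right) = 5 \left(\left(-5\right) 9\right) \left(-5\right) = 5 \left(-45\right) \left(-5\right) = \left(-225\right) \left(-5\right) = 1125$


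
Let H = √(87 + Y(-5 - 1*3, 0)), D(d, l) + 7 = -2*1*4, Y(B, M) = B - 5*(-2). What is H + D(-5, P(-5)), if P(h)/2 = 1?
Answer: -15 + √89 ≈ -5.5660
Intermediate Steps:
P(h) = 2 (P(h) = 2*1 = 2)
Y(B, M) = 10 + B (Y(B, M) = B + 10 = 10 + B)
D(d, l) = -15 (D(d, l) = -7 - 2*1*4 = -7 - 2*4 = -7 - 8 = -15)
H = √89 (H = √(87 + (10 + (-5 - 1*3))) = √(87 + (10 + (-5 - 3))) = √(87 + (10 - 8)) = √(87 + 2) = √89 ≈ 9.4340)
H + D(-5, P(-5)) = √89 - 15 = -15 + √89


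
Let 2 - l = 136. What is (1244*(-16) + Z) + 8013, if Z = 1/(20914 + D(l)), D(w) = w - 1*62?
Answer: -246357737/20718 ≈ -11891.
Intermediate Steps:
l = -134 (l = 2 - 1*136 = 2 - 136 = -134)
D(w) = -62 + w (D(w) = w - 62 = -62 + w)
Z = 1/20718 (Z = 1/(20914 + (-62 - 134)) = 1/(20914 - 196) = 1/20718 ≈ 4.8267e-5)
(1244*(-16) + Z) + 8013 = (1244*(-16) + 1/20718) + 8013 = (-19904 + 1/20718) + 8013 = -412371071/20718 + 8013 = -246357737/20718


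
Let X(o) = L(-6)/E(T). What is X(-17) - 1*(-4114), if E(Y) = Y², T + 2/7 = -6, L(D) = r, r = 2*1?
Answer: 3982401/968 ≈ 4114.0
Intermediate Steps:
r = 2
L(D) = 2
T = -44/7 (T = -2/7 - 6 = -44/7 ≈ -6.2857)
X(o) = 49/968 (X(o) = 2/((-44/7)²) = 2/(1936/49) = 2*(49/1936) = 49/968)
X(-17) - 1*(-4114) = 49/968 - 1*(-4114) = 49/968 + 4114 = 3982401/968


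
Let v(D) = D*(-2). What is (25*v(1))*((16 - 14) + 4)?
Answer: -300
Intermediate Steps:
v(D) = -2*D
(25*v(1))*((16 - 14) + 4) = (25*(-2*1))*((16 - 14) + 4) = (25*(-2))*(2 + 4) = -50*6 = -300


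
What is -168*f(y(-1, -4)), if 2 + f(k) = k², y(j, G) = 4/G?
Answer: 168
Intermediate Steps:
f(k) = -2 + k²
-168*f(y(-1, -4)) = -168*(-2 + (4/(-4))²) = -168*(-2 + (4*(-¼))²) = -168*(-2 + (-1)²) = -168*(-2 + 1) = -168*(-1) = 168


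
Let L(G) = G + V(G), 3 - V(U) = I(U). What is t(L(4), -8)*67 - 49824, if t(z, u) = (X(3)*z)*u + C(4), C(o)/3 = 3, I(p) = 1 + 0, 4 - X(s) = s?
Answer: -52437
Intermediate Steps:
X(s) = 4 - s
I(p) = 1
V(U) = 2 (V(U) = 3 - 1*1 = 3 - 1 = 2)
C(o) = 9 (C(o) = 3*3 = 9)
L(G) = 2 + G (L(G) = G + 2 = 2 + G)
t(z, u) = 9 + u*z (t(z, u) = ((4 - 1*3)*z)*u + 9 = ((4 - 3)*z)*u + 9 = (1*z)*u + 9 = z*u + 9 = u*z + 9 = 9 + u*z)
t(L(4), -8)*67 - 49824 = (9 - 8*(2 + 4))*67 - 49824 = (9 - 8*6)*67 - 49824 = (9 - 48)*67 - 49824 = -39*67 - 49824 = -2613 - 49824 = -52437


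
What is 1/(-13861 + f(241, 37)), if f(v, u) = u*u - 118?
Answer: -1/12610 ≈ -7.9302e-5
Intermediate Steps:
f(v, u) = -118 + u² (f(v, u) = u² - 118 = -118 + u²)
1/(-13861 + f(241, 37)) = 1/(-13861 + (-118 + 37²)) = 1/(-13861 + (-118 + 1369)) = 1/(-13861 + 1251) = 1/(-12610) = -1/12610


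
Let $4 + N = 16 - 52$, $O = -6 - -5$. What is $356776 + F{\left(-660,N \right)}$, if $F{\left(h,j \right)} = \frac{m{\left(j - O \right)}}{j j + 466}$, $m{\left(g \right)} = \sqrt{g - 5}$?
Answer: $356776 + \frac{i \sqrt{11}}{1033} \approx 3.5678 \cdot 10^{5} + 0.0032107 i$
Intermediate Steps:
$O = -1$ ($O = -6 + 5 = -1$)
$N = -40$ ($N = -4 + \left(16 - 52\right) = -4 - 36 = -40$)
$m{\left(g \right)} = \sqrt{-5 + g}$
$F{\left(h,j \right)} = \frac{\sqrt{-4 + j}}{466 + j^{2}}$ ($F{\left(h,j \right)} = \frac{\sqrt{-5 + \left(j - -1\right)}}{j j + 466} = \frac{\sqrt{-5 + \left(j + 1\right)}}{j^{2} + 466} = \frac{\sqrt{-5 + \left(1 + j\right)}}{466 + j^{2}} = \frac{\sqrt{-4 + j}}{466 + j^{2}}$)
$356776 + F{\left(-660,N \right)} = 356776 + \frac{\sqrt{-4 - 40}}{466 + \left(-40\right)^{2}} = 356776 + \frac{\sqrt{-44}}{466 + 1600} = 356776 + \frac{2 i \sqrt{11}}{2066} = 356776 + 2 i \sqrt{11} \cdot \frac{1}{2066} = 356776 + \frac{i \sqrt{11}}{1033}$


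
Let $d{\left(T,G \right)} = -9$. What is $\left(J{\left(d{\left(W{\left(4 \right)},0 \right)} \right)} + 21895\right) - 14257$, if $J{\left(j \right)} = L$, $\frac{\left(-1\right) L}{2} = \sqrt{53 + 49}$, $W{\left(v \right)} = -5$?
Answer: $7638 - 2 \sqrt{102} \approx 7617.8$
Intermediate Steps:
$L = - 2 \sqrt{102}$ ($L = - 2 \sqrt{53 + 49} = - 2 \sqrt{102} \approx -20.199$)
$J{\left(j \right)} = - 2 \sqrt{102}$
$\left(J{\left(d{\left(W{\left(4 \right)},0 \right)} \right)} + 21895\right) - 14257 = \left(- 2 \sqrt{102} + 21895\right) - 14257 = \left(21895 - 2 \sqrt{102}\right) - 14257 = 7638 - 2 \sqrt{102}$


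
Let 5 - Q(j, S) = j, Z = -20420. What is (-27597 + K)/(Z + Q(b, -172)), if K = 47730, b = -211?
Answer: -20133/20204 ≈ -0.99649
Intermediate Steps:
Q(j, S) = 5 - j
(-27597 + K)/(Z + Q(b, -172)) = (-27597 + 47730)/(-20420 + (5 - 1*(-211))) = 20133/(-20420 + (5 + 211)) = 20133/(-20420 + 216) = 20133/(-20204) = 20133*(-1/20204) = -20133/20204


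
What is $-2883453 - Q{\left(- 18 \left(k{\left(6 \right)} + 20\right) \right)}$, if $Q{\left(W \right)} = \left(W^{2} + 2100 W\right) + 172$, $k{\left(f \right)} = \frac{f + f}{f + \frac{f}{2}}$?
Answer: $-2224681$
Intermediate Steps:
$k{\left(f \right)} = \frac{4}{3}$ ($k{\left(f \right)} = \frac{2 f}{f + f \frac{1}{2}} = \frac{2 f}{f + \frac{f}{2}} = \frac{2 f}{\frac{3}{2} f} = 2 f \frac{2}{3 f} = \frac{4}{3}$)
$Q{\left(W \right)} = 172 + W^{2} + 2100 W$
$-2883453 - Q{\left(- 18 \left(k{\left(6 \right)} + 20\right) \right)} = -2883453 - \left(172 + \left(- 18 \left(\frac{4}{3} + 20\right)\right)^{2} + 2100 \left(- 18 \left(\frac{4}{3} + 20\right)\right)\right) = -2883453 - \left(172 + \left(\left(-18\right) \frac{64}{3}\right)^{2} + 2100 \left(\left(-18\right) \frac{64}{3}\right)\right) = -2883453 - \left(172 + \left(-384\right)^{2} + 2100 \left(-384\right)\right) = -2883453 - \left(172 + 147456 - 806400\right) = -2883453 - -658772 = -2883453 + 658772 = -2224681$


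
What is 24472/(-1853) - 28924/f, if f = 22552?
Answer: -151372179/10447214 ≈ -14.489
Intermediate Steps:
24472/(-1853) - 28924/f = 24472/(-1853) - 28924/22552 = 24472*(-1/1853) - 28924*1/22552 = -24472/1853 - 7231/5638 = -151372179/10447214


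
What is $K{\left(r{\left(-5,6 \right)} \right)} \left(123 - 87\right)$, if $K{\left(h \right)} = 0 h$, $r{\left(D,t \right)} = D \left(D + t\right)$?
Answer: $0$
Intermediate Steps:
$K{\left(h \right)} = 0$
$K{\left(r{\left(-5,6 \right)} \right)} \left(123 - 87\right) = 0 \left(123 - 87\right) = 0 \cdot 36 = 0$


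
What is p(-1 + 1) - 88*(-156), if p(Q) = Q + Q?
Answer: 13728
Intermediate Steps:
p(Q) = 2*Q
p(-1 + 1) - 88*(-156) = 2*(-1 + 1) - 88*(-156) = 2*0 + 13728 = 0 + 13728 = 13728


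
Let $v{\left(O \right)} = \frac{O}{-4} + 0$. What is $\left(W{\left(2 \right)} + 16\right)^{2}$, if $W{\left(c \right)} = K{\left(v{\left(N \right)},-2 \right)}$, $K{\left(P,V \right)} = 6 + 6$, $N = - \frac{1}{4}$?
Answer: $784$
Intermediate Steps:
$N = - \frac{1}{4}$ ($N = \left(-1\right) \frac{1}{4} = - \frac{1}{4} \approx -0.25$)
$v{\left(O \right)} = - \frac{O}{4}$ ($v{\left(O \right)} = O \left(- \frac{1}{4}\right) + 0 = - \frac{O}{4} + 0 = - \frac{O}{4}$)
$K{\left(P,V \right)} = 12$
$W{\left(c \right)} = 12$
$\left(W{\left(2 \right)} + 16\right)^{2} = \left(12 + 16\right)^{2} = 28^{2} = 784$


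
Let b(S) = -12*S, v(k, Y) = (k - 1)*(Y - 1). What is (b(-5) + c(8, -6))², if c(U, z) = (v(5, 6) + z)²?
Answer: 65536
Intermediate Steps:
v(k, Y) = (-1 + Y)*(-1 + k) (v(k, Y) = (-1 + k)*(-1 + Y) = (-1 + Y)*(-1 + k))
c(U, z) = (20 + z)² (c(U, z) = ((1 - 1*6 - 1*5 + 6*5) + z)² = ((1 - 6 - 5 + 30) + z)² = (20 + z)²)
(b(-5) + c(8, -6))² = (-12*(-5) + (20 - 6)²)² = (60 + 14²)² = (60 + 196)² = 256² = 65536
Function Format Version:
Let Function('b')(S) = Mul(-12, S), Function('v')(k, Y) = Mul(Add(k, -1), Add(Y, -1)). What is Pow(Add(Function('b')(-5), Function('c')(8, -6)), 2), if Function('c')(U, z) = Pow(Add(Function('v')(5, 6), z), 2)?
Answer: 65536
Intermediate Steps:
Function('v')(k, Y) = Mul(Add(-1, Y), Add(-1, k)) (Function('v')(k, Y) = Mul(Add(-1, k), Add(-1, Y)) = Mul(Add(-1, Y), Add(-1, k)))
Function('c')(U, z) = Pow(Add(20, z), 2) (Function('c')(U, z) = Pow(Add(Add(1, Mul(-1, 6), Mul(-1, 5), Mul(6, 5)), z), 2) = Pow(Add(Add(1, -6, -5, 30), z), 2) = Pow(Add(20, z), 2))
Pow(Add(Function('b')(-5), Function('c')(8, -6)), 2) = Pow(Add(Mul(-12, -5), Pow(Add(20, -6), 2)), 2) = Pow(Add(60, Pow(14, 2)), 2) = Pow(Add(60, 196), 2) = Pow(256, 2) = 65536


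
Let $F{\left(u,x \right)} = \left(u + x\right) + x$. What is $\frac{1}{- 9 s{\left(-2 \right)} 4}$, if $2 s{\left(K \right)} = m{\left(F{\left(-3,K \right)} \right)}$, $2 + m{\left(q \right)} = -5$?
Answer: $\frac{1}{126} \approx 0.0079365$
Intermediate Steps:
$F{\left(u,x \right)} = u + 2 x$
$m{\left(q \right)} = -7$ ($m{\left(q \right)} = -2 - 5 = -7$)
$s{\left(K \right)} = - \frac{7}{2}$ ($s{\left(K \right)} = \frac{1}{2} \left(-7\right) = - \frac{7}{2}$)
$\frac{1}{- 9 s{\left(-2 \right)} 4} = \frac{1}{\left(-9\right) \left(- \frac{7}{2}\right) 4} = \frac{1}{\frac{63}{2} \cdot 4} = \frac{1}{126}$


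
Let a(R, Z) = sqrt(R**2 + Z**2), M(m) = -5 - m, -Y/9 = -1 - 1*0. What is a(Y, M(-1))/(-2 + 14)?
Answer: sqrt(97)/12 ≈ 0.82074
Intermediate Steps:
Y = 9 (Y = -9*(-1 - 1*0) = -9*(-1 + 0) = -9*(-1) = 9)
a(Y, M(-1))/(-2 + 14) = sqrt(9**2 + (-5 - 1*(-1))**2)/(-2 + 14) = sqrt(81 + (-5 + 1)**2)/12 = sqrt(81 + (-4)**2)/12 = sqrt(81 + 16)/12 = sqrt(97)/12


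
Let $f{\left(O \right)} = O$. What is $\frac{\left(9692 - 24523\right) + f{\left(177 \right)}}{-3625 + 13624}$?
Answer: $- \frac{14654}{9999} \approx -1.4655$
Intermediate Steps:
$\frac{\left(9692 - 24523\right) + f{\left(177 \right)}}{-3625 + 13624} = \frac{\left(9692 - 24523\right) + 177}{-3625 + 13624} = \frac{-14831 + 177}{9999} = \left(-14654\right) \frac{1}{9999} = - \frac{14654}{9999}$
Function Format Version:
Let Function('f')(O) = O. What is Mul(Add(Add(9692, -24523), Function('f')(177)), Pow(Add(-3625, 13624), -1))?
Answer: Rational(-14654, 9999) ≈ -1.4655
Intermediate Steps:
Mul(Add(Add(9692, -24523), Function('f')(177)), Pow(Add(-3625, 13624), -1)) = Mul(Add(Add(9692, -24523), 177), Pow(Add(-3625, 13624), -1)) = Mul(Add(-14831, 177), Pow(9999, -1)) = Mul(-14654, Rational(1, 9999)) = Rational(-14654, 9999)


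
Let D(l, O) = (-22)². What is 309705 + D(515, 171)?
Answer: 310189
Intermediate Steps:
D(l, O) = 484
309705 + D(515, 171) = 309705 + 484 = 310189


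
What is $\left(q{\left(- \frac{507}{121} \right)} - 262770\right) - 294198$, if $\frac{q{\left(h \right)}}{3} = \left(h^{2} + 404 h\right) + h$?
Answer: $- \frac{8228333946}{14641} \approx -5.6201 \cdot 10^{5}$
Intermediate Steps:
$q{\left(h \right)} = 3 h^{2} + 1215 h$ ($q{\left(h \right)} = 3 \left(\left(h^{2} + 404 h\right) + h\right) = 3 \left(h^{2} + 405 h\right) = 3 h^{2} + 1215 h$)
$\left(q{\left(- \frac{507}{121} \right)} - 262770\right) - 294198 = \left(3 \left(- \frac{507}{121}\right) \left(405 - \frac{507}{121}\right) - 262770\right) - 294198 = \left(3 \left(- \frac{507}{121}\right) \frac{48498}{121} - 262770\right) - 294198 = \left(- \frac{73765458}{14641} - 262770\right) - 294198 = - \frac{3920981028}{14641} - 294198 = - \frac{8228333946}{14641}$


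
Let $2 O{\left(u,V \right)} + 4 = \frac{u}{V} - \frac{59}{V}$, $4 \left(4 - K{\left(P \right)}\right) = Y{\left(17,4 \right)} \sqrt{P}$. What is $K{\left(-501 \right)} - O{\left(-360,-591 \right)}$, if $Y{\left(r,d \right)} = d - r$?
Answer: $\frac{6673}{1182} + \frac{13 i \sqrt{501}}{4} \approx 5.6455 + 72.745 i$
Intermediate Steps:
$K{\left(P \right)} = 4 + \frac{13 \sqrt{P}}{4}$ ($K{\left(P \right)} = 4 - \frac{\left(4 - 17\right) \sqrt{P}}{4} = 4 - \frac{\left(-13\right) \sqrt{P}}{4} = 4 + \frac{13 \sqrt{P}}{4}$)
$O{\left(u,V \right)} = -2 - \frac{59}{2 V} + \frac{u}{2 V}$ ($O{\left(u,V \right)} = -2 + \frac{\frac{u}{V} - \frac{59}{V}}{2} = -2 + \frac{- \frac{59}{V} + \frac{u}{V}}{2} = -2 + \left(- \frac{59}{2 V} + \frac{u}{2 V}\right) = -2 - \frac{59}{2 V} + \frac{u}{2 V}$)
$K{\left(-501 \right)} - O{\left(-360,-591 \right)} = \left(4 + \frac{13 \sqrt{-501}}{4}\right) - \frac{-59 - 360 - -2364}{2 \left(-591\right)} = \left(4 + \frac{13 i \sqrt{501}}{4}\right) - \frac{1}{2} \left(- \frac{1}{591}\right) \left(-59 - 360 + 2364\right) = \left(4 + \frac{13 i \sqrt{501}}{4}\right) - \frac{1}{2} \left(- \frac{1}{591}\right) 1945 = \left(4 + \frac{13 i \sqrt{501}}{4}\right) - - \frac{1945}{1182} = \left(4 + \frac{13 i \sqrt{501}}{4}\right) + \frac{1945}{1182} = \frac{6673}{1182} + \frac{13 i \sqrt{501}}{4}$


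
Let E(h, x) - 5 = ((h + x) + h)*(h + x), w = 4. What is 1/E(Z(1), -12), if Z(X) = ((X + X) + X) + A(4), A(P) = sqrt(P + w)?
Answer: 25/339 + 16*sqrt(2)/339 ≈ 0.14049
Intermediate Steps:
A(P) = sqrt(4 + P) (A(P) = sqrt(P + 4) = sqrt(4 + P))
Z(X) = 2*sqrt(2) + 3*X (Z(X) = ((X + X) + X) + sqrt(4 + 4) = (2*X + X) + sqrt(8) = 3*X + 2*sqrt(2) = 2*sqrt(2) + 3*X)
E(h, x) = 5 + (h + x)*(x + 2*h) (E(h, x) = 5 + ((h + x) + h)*(h + x) = 5 + (x + 2*h)*(h + x) = 5 + (h + x)*(x + 2*h))
1/E(Z(1), -12) = 1/(5 + (-12)**2 + 2*(2*sqrt(2) + 3*1)**2 + 3*(2*sqrt(2) + 3*1)*(-12)) = 1/(5 + 144 + 2*(2*sqrt(2) + 3)**2 + 3*(2*sqrt(2) + 3)*(-12)) = 1/(5 + 144 + 2*(3 + 2*sqrt(2))**2 + 3*(3 + 2*sqrt(2))*(-12)) = 1/(5 + 144 + 2*(3 + 2*sqrt(2))**2 + (-108 - 72*sqrt(2))) = 1/(41 - 72*sqrt(2) + 2*(3 + 2*sqrt(2))**2)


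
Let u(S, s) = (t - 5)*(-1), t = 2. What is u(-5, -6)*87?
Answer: 261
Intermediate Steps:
u(S, s) = 3 (u(S, s) = (2 - 5)*(-1) = -3*(-1) = 3)
u(-5, -6)*87 = 3*87 = 261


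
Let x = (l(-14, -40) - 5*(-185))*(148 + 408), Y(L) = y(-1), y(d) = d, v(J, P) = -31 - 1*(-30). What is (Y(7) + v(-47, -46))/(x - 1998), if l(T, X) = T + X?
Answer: -1/241139 ≈ -4.1470e-6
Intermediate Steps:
v(J, P) = -1 (v(J, P) = -31 + 30 = -1)
Y(L) = -1
x = 484276 (x = ((-14 - 40) - 5*(-185))*(148 + 408) = (-54 + 925)*556 = 871*556 = 484276)
(Y(7) + v(-47, -46))/(x - 1998) = (-1 - 1)/(484276 - 1998) = -2/482278 = -2*1/482278 = -1/241139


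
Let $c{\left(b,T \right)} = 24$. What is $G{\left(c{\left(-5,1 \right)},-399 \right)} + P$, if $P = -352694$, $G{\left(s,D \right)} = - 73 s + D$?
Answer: $-354845$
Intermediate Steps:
$G{\left(s,D \right)} = D - 73 s$
$G{\left(c{\left(-5,1 \right)},-399 \right)} + P = \left(-399 - 1752\right) - 352694 = -2151 - 352694 = -354845$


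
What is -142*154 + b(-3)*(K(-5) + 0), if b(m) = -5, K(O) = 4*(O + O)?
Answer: -21668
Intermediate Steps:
K(O) = 8*O (K(O) = 4*(2*O) = 8*O)
-142*154 + b(-3)*(K(-5) + 0) = -142*154 - 5*(8*(-5) + 0) = -21868 - 5*(-40 + 0) = -21868 - 5*(-40) = -21868 + 200 = -21668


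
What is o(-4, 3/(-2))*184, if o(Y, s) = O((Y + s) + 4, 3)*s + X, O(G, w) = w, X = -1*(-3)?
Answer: -276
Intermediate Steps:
X = 3
o(Y, s) = 3 + 3*s (o(Y, s) = 3*s + 3 = 3 + 3*s)
o(-4, 3/(-2))*184 = (3 + 3*(3/(-2)))*184 = (3 + 3*(3*(-1/2)))*184 = (3 + 3*(-3/2))*184 = (3 - 9/2)*184 = -3/2*184 = -276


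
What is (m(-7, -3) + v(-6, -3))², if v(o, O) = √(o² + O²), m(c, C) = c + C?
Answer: 145 - 60*√5 ≈ 10.836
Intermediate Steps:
m(c, C) = C + c
v(o, O) = √(O² + o²)
(m(-7, -3) + v(-6, -3))² = ((-3 - 7) + √((-3)² + (-6)²))² = (-10 + √(9 + 36))² = (-10 + √45)² = (-10 + 3*√5)²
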